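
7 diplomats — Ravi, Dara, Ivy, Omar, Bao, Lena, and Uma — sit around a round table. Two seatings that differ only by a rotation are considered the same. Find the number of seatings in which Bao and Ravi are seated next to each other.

Treat {Bao, Ravi} as one unit (2 internal orders) and seat the resulting 6 units around the table: (5)! circular arrangements.
So 2 × (5)! = 2 × 120 = 240.

240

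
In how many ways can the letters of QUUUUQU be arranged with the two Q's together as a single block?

Treat the 2 copies of Q as a single block. The multiset to arrange is then {QQ, U, U, U, U, U}, 6 items in all.
That gives (6)!/(5!) = 6 arrangements.

6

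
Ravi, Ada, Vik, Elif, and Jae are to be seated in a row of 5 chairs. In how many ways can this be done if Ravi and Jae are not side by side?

72

Of the 5! = 120 arrangements, those with Ravi and Jae adjacent number 2 × 4! = 48 (treat the pair as a block with 2 internal orders).
So 120 − 48 = 72 arrangements keep them apart.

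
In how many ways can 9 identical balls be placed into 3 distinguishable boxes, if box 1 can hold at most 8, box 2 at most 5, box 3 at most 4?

By stars and bars, unrestricted non-negative solutions to x_1+…+x_3 = 9 number C(9+2,2) = 55.
Subtract solutions that violate a single cap (substitute x_i' = x_i − (cap_i+1)): x_1 ≥ 9 gives C(2,2) = 1; x_2 ≥ 6 gives C(5,2) = 10; x_3 ≥ 5 gives C(6,2) = 15. Together 26.
No two caps can be exceeded simultaneously, so the pair terms are all 0.
By inclusion–exclusion the count is 55 − 26 + 0 = 29.

29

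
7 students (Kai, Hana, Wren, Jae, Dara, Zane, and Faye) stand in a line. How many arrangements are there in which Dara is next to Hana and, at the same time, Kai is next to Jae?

480

Treat {Dara,Hana} as one block (2 orders) and {Kai,Jae} as another (2 orders).
That leaves 5 units to arrange: 2 × 2 × 5! = 4 × 120 = 480.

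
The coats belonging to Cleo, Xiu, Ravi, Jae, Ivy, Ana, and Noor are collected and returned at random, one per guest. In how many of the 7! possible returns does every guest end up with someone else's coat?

1854

This is the derangement count D_7: permutations of 7 items with no fixed point.
By inclusion–exclusion this is Σ_{j=0}^{7} (−1)^j C(7,j)·(7−j)!.
Computing: 5040 − 5040 + 2520 − 840 + 210 − 42 + 7 − 1 = 1854.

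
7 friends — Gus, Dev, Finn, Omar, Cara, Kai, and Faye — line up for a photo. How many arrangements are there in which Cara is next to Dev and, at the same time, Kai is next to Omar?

480

Treat {Cara,Dev} as one block (2 orders) and {Kai,Omar} as another (2 orders).
That leaves 5 units to arrange: 2 × 2 × 5! = 4 × 120 = 480.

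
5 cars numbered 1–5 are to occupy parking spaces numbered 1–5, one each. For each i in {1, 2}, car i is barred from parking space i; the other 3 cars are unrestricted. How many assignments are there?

Let Aᵢ (for i ∈ {1, 2}) be the placements that put car i in its forbidden parking space. Any j of these fix j positions, leaving (5−j)! ways to fill the rest, and there are C(2,j) ways to pick which j.
By inclusion–exclusion, the number of valid placements is Σ_{j=0}^{2} (−1)^j C(2,j)·(5−j)!.
Computing: 120 − 48 + 6 = 78.

78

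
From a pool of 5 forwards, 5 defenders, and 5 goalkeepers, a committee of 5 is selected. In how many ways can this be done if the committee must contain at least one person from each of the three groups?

Total 5-person selections from all 15: C(15,5) = 3003.
Subtract selections that omit an entire group: no forwards → C(10,5) = 252; no defenders → C(10,5) = 252; no goalkeepers → C(10,5) = 252.
Add back selections omitting two groups (i.e. drawn from a single group): C(5,5) + C(5,5) + C(5,5) = 3.
By inclusion–exclusion: 3003 − 756 + 3 = 2250.

2250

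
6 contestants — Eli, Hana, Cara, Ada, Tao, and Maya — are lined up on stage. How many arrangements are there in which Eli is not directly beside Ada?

There are 6! = 720 arrangements in all. If Eli and Ada are adjacent, merging them into one block gives 2·(5)! = 240 arrangements.
Complementary counting: 720 − 240 = 480.

480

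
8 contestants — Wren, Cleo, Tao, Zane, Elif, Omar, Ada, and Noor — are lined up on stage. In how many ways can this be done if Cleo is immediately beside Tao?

Place the 6 others and the Cleo-Tao pair as 7 objects in a line; the pair has 2 internal arrangements.
So the count is 2·(7)! = 10080.

10080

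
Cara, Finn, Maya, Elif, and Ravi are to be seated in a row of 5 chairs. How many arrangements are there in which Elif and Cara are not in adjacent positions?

72

There are 5! = 120 arrangements in all. If Elif and Cara are adjacent, merging them into one block gives 2·(4)! = 48 arrangements.
Complementary counting: 120 − 48 = 72.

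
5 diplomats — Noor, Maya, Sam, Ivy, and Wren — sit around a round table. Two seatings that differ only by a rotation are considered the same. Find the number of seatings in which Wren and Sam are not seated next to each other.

All circular seatings of 5 people number (4)! = 24.
Those with Wren next to Sam: fuse the pair into one unit and seat 4 units around a circle — 2·(3)! = 12.
Subtracting, 24 − 12 = 12.

12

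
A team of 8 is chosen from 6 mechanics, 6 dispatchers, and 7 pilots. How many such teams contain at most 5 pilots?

75108

Split by how many pilots are chosen (0 through 5).
Sum: C(7,0)·C(12,8) + C(7,1)·C(12,7) + C(7,2)·C(12,6) + C(7,3)·C(12,5) + C(7,4)·C(12,4) + C(7,5)·C(12,3) = 495 + 5544 + 19404 + 27720 + 17325 + 4620 = 75108.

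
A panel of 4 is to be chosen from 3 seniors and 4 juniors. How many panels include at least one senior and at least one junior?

34

Total 4-person selections from all 7: C(7,4) = 35.
Subtract selections that omit an entire group: no seniors → C(4,4) = 1; no juniors → C(3,4) = 0.
Both groups omitted at once is impossible, so 35 − 1 = 34.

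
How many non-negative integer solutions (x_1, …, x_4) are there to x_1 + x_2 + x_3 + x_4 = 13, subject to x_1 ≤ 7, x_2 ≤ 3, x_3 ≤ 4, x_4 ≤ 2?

19

By stars and bars, unrestricted non-negative solutions to x_1+…+x_4 = 13 number C(13+3,3) = 560.
Subtract solutions that violate a single cap (substitute x_i' = x_i − (cap_i+1)): x_1 ≥ 8 gives C(8,3) = 56; x_2 ≥ 4 gives C(12,3) = 220; x_3 ≥ 5 gives C(11,3) = 165; x_4 ≥ 3 gives C(13,3) = 286. Together 727.
Add back pairs where two caps are both exceeded: 4 + 1 + 10 + 35 + 84 + 56 = 190.
Subtract triples: 0 + 0 + 0 + 4 = 4.
By inclusion–exclusion the count is 560 − 727 + 190 − 4 = 19.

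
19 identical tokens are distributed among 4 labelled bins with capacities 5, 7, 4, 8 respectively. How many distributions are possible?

55

Ignoring the caps, the number of non-negative solutions to x_1+…+x_4 = 19 is C(22,3) = 1540.
Subtract solutions that violate a single cap (substitute x_i' = x_i − (cap_i+1)): x_1 ≥ 6 gives C(16,3) = 560; x_2 ≥ 8 gives C(14,3) = 364; x_3 ≥ 5 gives C(17,3) = 680; x_4 ≥ 9 gives C(13,3) = 286. Together 1890.
Add back pairs where two caps are both exceeded: 56 + 165 + 35 + 84 + 10 + 56 = 406.
Subtract triples: 1 + 0 + 0 + 0 = 1.
By inclusion–exclusion the count is 1540 − 1890 + 406 − 1 = 55.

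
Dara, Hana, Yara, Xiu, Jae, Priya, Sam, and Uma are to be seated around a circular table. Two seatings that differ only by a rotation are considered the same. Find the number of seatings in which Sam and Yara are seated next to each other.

Glue Sam and Yara into a block (2 internal orders). Seating 7 units around a circle gives (6)! arrangements.
So 2 × (6)! = 2 × 720 = 1440.

1440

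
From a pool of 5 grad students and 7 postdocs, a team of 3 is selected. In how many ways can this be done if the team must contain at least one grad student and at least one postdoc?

With no constraint there are C(12,3) = 220 possible selections.
Subtract selections that omit an entire group: no grad students → C(7,3) = 35; no postdocs → C(5,3) = 10.
Both groups omitted at once is impossible, so 220 − 45 = 175.

175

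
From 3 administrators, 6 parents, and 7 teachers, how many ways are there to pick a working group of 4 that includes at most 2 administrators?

1807

Split by how many administrators are chosen (0 through 2).
Sum: C(3,0)·C(13,4) + C(3,1)·C(13,3) + C(3,2)·C(13,2) = 715 + 858 + 234 = 1807.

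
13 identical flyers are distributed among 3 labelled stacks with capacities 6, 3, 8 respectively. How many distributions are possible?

Without the upper bounds there are C(15,2) = 105 ways to split 13 among 3 stacks.
Subtract solutions that violate a single cap (substitute x_i' = x_i − (cap_i+1)): x_1 ≥ 7 gives C(8,2) = 28; x_2 ≥ 4 gives C(11,2) = 55; x_3 ≥ 9 gives C(6,2) = 15. Together 98.
Add back pairs where two caps are both exceeded: 6 + 0 + 1 = 7.
By inclusion–exclusion the count is 105 − 98 + 7 = 14.

14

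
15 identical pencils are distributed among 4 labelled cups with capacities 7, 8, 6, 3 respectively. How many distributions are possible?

149

Without the upper bounds there are C(18,3) = 816 ways to split 15 among 4 cups.
Subtract solutions that violate a single cap (substitute x_i' = x_i − (cap_i+1)): x_1 ≥ 8 gives C(10,3) = 120; x_2 ≥ 9 gives C(9,3) = 84; x_3 ≥ 7 gives C(11,3) = 165; x_4 ≥ 4 gives C(14,3) = 364. Together 733.
Add back pairs where two caps are both exceeded: 0 + 1 + 20 + 0 + 10 + 35 = 66.
By inclusion–exclusion the count is 816 − 733 + 66 = 149.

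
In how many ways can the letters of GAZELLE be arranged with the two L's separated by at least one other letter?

There are 7!/(2!·2!) = 1260 arrangements of GAZELLE in total.
If the two L's are adjacent, glue them into one block, leaving 6 items to arrange: (6)!/(2!) = 360 ways.
Subtracting, 1260 − 360 = 900 arrangements keep the L's apart.

900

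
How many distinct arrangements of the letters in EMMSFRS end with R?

Fix R in the last position and arrange the remaining 6 letters.
Those 6 letters have M appearing twice and S appearing twice, giving (6)!/(2!·2!) = 180.

180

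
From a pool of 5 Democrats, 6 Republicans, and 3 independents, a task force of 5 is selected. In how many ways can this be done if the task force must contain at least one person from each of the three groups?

Unrestricted: C(14,5) = 2002 ways to pick any 5 of the 14.
Selections missing a whole group: no Democrats → C(9,5) = 126; no Republicans → C(8,5) = 56; no independents → C(11,5) = 462.
Add back selections omitting two groups (i.e. drawn from a single group): C(5,5) + C(6,5) + C(3,5) = 7.
By inclusion–exclusion: 2002 − 644 + 7 = 1365.

1365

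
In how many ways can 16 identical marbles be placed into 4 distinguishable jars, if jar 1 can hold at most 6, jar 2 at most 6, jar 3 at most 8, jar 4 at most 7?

Ignoring the caps, the number of non-negative solutions to x_1+…+x_4 = 16 is C(19,3) = 969.
Subtract solutions that violate a single cap (substitute x_i' = x_i − (cap_i+1)): x_1 ≥ 7 gives C(12,3) = 220; x_2 ≥ 7 gives C(12,3) = 220; x_3 ≥ 9 gives C(10,3) = 120; x_4 ≥ 8 gives C(11,3) = 165. Together 725.
Add back pairs where two caps are both exceeded: 10 + 1 + 4 + 1 + 4 + 0 = 20.
By inclusion–exclusion the count is 969 − 725 + 20 = 264.

264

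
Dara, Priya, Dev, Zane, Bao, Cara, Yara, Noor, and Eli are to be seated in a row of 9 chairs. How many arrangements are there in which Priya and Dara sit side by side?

Place the 7 others and the Priya-Dara pair as 8 objects in a line; the pair has 2 internal arrangements.
So the count is 2·(8)! = 80640.

80640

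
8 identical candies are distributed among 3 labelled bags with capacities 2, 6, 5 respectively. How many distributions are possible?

15

Without the upper bounds there are C(10,2) = 45 ways to split 8 among 3 bags.
Subtract solutions that violate a single cap (substitute x_i' = x_i − (cap_i+1)): x_1 ≥ 3 gives C(7,2) = 21; x_2 ≥ 7 gives C(3,2) = 3; x_3 ≥ 6 gives C(4,2) = 6. Together 30.
No two caps can be exceeded simultaneously, so the pair terms are all 0.
By inclusion–exclusion the count is 45 − 30 + 0 = 15.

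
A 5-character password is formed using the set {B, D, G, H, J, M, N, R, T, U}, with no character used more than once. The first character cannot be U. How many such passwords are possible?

27216

The first character has 10−1 = 9 choices (anything except U).
The remaining 4 characters are filled from the other 9 symbols without repetition: 9 × 8 × 7 × 6 = 3024.
Total: 9 × 3024 = 27216.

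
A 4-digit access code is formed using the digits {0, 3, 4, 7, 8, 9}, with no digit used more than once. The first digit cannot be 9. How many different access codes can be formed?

300

The first digit has 6−1 = 5 choices (anything except 9).
The remaining 3 digits are filled from the other 5 symbols without repetition: 5 × 4 × 3 = 60.
Total: 5 × 60 = 300.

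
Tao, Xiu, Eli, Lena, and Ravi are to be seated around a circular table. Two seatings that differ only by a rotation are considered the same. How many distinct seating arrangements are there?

Around a circle, 5 distinct people have 5!/5 = (4)! = 24 rotationally distinct seatings.

24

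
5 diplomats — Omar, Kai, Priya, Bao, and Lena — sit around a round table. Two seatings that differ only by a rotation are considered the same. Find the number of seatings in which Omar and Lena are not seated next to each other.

Without the restriction there are (4)! = 24 seatings.
Seatings with Omar beside Lena: treat them as a block with 2 internal orders, giving 2 × (3)! = 12.
Subtracting, 24 − 12 = 12.

12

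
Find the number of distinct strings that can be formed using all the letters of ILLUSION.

10080

The 8 letters of ILLUSION have repeats: I appearing twice and L appearing twice.
Dividing 8! = 40320 by 2!·2! = 4 for the repeated letters gives 10080.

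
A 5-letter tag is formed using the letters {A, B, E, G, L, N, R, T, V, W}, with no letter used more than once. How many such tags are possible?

This is a permutation of 5 out of 10: P(10,5) = 10!/5!.
That product is 10 × 9 × 8 × 7 × 6 = 30240.

30240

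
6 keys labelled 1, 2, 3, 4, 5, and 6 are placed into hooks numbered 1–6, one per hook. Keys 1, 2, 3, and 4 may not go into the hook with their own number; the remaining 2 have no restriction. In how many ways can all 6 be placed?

362

Let Aᵢ (for 1 ≤ i ≤ 4) be the placements that put key i in its forbidden hook. Any j of these fix j positions, leaving (6−j)! ways to fill the rest, and there are C(4,j) ways to pick which j.
By inclusion–exclusion, the number of valid placements is Σ_{j=0}^{4} (−1)^j C(4,j)·(6−j)!.
Computing: 720 − 480 + 144 − 24 + 2 = 362.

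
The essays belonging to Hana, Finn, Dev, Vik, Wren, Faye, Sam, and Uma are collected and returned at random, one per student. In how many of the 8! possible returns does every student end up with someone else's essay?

Let Aᵢ be the assignments in which student i gets their own essay. We want the size of the complement of A₁∪…∪A_8.
By inclusion–exclusion this is Σ_{j=0}^{8} (−1)^j C(8,j)·(8−j)!.
Computing: 40320 − 40320 + 20160 − 6720 + 1680 − 336 + 56 − 8 + 1 = 14833.

14833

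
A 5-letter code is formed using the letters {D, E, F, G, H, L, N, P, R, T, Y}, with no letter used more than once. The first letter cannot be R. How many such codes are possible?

The first letter has 11−1 = 10 choices (anything except R).
The remaining 4 letters are filled from the other 10 symbols without repetition: 10 × 9 × 8 × 7 = 5040.
Total: 10 × 5040 = 50400.

50400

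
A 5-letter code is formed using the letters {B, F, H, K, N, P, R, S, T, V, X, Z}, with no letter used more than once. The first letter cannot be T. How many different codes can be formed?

The first letter has 12−1 = 11 choices (anything except T).
The remaining 4 letters are filled from the other 11 symbols without repetition: 11 × 10 × 9 × 8 = 7920.
Total: 11 × 7920 = 87120.

87120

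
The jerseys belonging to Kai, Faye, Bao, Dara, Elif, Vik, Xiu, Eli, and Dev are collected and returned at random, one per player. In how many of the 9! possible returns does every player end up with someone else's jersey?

133496

Count assignments avoiding every fixed point. For any j of the 9 players fixed to their old jersey, the other 9−j can be arranged in (9−j)! ways.
By inclusion–exclusion this is Σ_{j=0}^{9} (−1)^j C(9,j)·(9−j)!.
Computing: 362880 − 362880 + 181440 − 60480 + 15120 − 3024 + 504 − 72 + 9 − 1 = 133496.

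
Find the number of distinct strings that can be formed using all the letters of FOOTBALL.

10080

The 8 letters of FOOTBALL have repeats: L appearing twice and O appearing twice.
The number of distinct arrangements is 8!/(2!·2!) = 40320/4 = 10080.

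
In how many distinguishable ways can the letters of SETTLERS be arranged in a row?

5040

The 8 letters of SETTLERS have repeats: E appearing twice, S appearing twice, and T appearing twice.
So there are 8! / (2!·2!·2!) = 5040 distinguishable arrangements.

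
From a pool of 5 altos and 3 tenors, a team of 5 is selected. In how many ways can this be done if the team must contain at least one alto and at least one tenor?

With no constraint there are C(8,5) = 56 possible selections.
Subtract selections that omit an entire group: no altos → C(3,5) = 0; no tenors → C(5,5) = 1.
Both groups omitted at once is impossible, so 56 − 1 = 55.

55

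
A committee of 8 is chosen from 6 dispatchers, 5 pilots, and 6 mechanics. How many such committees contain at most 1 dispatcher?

Split by how many dispatchers are chosen (0 through 1).
Sum: C(6,0)·C(11,8) + C(6,1)·C(11,7) = 165 + 1980 = 2145.

2145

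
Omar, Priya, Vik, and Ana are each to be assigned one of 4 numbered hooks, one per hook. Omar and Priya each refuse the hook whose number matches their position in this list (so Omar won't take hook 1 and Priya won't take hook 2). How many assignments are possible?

Let Aᵢ (for i ∈ {1, 2}) be the placements that put person i in their forbidden hook. Any j of these fix j positions, leaving (4−j)! ways to fill the rest, and there are C(2,j) ways to pick which j.
By inclusion–exclusion, the number of valid placements is Σ_{j=0}^{2} (−1)^j C(2,j)·(4−j)!.
Computing: 24 − 12 + 2 = 14.

14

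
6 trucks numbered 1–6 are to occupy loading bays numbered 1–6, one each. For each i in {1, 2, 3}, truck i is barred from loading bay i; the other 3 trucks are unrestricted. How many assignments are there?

Let Aᵢ (for i ∈ {1, 2, 3}) be the placements that put truck i in its forbidden loading bay. Any j of these fix j positions, leaving (6−j)! ways to fill the rest, and there are C(3,j) ways to pick which j.
By inclusion–exclusion, the number of valid placements is Σ_{j=0}^{3} (−1)^j C(3,j)·(6−j)!.
Computing: 720 − 360 + 72 − 6 = 426.

426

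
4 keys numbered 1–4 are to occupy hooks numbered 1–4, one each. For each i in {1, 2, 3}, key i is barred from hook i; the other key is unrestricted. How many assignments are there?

Let Aᵢ (for i ∈ {1, 2, 3}) be the placements that put key i in its forbidden hook. Any j of these fix j positions, leaving (4−j)! ways to fill the rest, and there are C(3,j) ways to pick which j.
By inclusion–exclusion, the number of valid placements is Σ_{j=0}^{3} (−1)^j C(3,j)·(4−j)!.
Computing: 24 − 18 + 6 − 1 = 11.

11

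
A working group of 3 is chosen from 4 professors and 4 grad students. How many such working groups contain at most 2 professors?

52

Split by how many professors are chosen (0 through 2).
Sum: C(4,0)·C(4,3) + C(4,1)·C(4,2) + C(4,2)·C(4,1) = 4 + 24 + 24 = 52.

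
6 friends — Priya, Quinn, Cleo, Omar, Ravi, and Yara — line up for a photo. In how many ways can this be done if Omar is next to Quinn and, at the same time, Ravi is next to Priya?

96

Treat {Omar,Quinn} as one block (2 orders) and {Ravi,Priya} as another (2 orders).
That leaves 4 units to arrange: 2 × 2 × 4! = 4 × 24 = 96.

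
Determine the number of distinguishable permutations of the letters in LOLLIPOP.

LOLLIPOP has 8 letters with L appearing 3 times, O appearing twice, and P appearing twice.
Dividing 8! = 40320 by 3!·2!·2! = 24 for the repeated letters gives 1680.

1680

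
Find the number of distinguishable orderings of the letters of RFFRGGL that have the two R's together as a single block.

Treat the 2 copies of R as a single block. The multiset to arrange is then {RR, F, F, G, G, L}, 6 items in all.
That gives (6)!/(2!·2!) = 180 arrangements.

180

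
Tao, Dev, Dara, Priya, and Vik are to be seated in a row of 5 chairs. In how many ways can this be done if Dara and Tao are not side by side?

72

Of the 5! = 120 arrangements, those with Dara and Tao adjacent number 2 × 4! = 48 (treat the pair as a block with 2 internal orders).
Complementary counting: 120 − 48 = 72.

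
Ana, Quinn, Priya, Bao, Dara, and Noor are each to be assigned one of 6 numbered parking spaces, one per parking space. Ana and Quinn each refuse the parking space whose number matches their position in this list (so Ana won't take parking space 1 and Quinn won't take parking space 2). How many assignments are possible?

Let Aᵢ (for i ∈ {1, 2}) be the placements that put person i in their forbidden parking space. Any j of these fix j positions, leaving (6−j)! ways to fill the rest, and there are C(2,j) ways to pick which j.
By inclusion–exclusion, the number of valid placements is Σ_{j=0}^{2} (−1)^j C(2,j)·(6−j)!.
Computing: 720 − 240 + 24 = 504.

504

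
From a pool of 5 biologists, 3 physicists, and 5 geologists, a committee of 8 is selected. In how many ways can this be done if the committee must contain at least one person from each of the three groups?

Unrestricted: C(13,8) = 1287 ways to pick any 8 of the 13.
Selections missing a whole group: no biologists → C(8,8) = 1; no physicists → C(10,8) = 45; no geologists → C(8,8) = 1.
Add back selections omitting two groups (i.e. drawn from a single group): C(5,8) + C(3,8) + C(5,8) = 0.
By inclusion–exclusion: 1287 − 47 + 0 = 1240.

1240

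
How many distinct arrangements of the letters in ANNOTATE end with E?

With the last slot taken by E, it remains to arrange the other 7 letters (ANNOTAT).
Those 7 letters have A appearing twice, N appearing twice, and T appearing twice, giving (7)!/(2!·2!·2!) = 630.

630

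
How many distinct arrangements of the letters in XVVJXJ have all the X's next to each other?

Treat the 2 copies of X as a single block. The multiset to arrange is then {XX, J, J, V, V}, 5 items in all.
That gives (5)!/(2!·2!) = 30 arrangements.

30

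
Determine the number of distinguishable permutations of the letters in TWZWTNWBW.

Letter multiplicities in TWZWTNWBW: B×1, N×1, T×2, W×4, Z×1.
The number of distinct arrangements is 9!/(4!·2!) = 362880/48 = 7560.

7560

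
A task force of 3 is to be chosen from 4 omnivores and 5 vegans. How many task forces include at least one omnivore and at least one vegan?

70

Unrestricted: C(9,3) = 84 ways to pick any 3 of the 9.
Selections missing a whole group: no omnivores → C(5,3) = 10; no vegans → C(4,3) = 4.
Both groups omitted at once is impossible, so 84 − 14 = 70.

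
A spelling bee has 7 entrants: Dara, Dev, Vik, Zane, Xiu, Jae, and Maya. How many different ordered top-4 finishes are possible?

There are 7 choices for 1st place, 6 for 2nd, and so on down to 4 for position 4.
That gives 7 × 6 × 5 × 4 = 840.

840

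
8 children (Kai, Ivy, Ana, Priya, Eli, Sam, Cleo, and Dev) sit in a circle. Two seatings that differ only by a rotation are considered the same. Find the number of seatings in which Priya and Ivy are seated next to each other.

Treat {Priya, Ivy} as one unit (2 internal orders) and seat the resulting 7 units around the table: (6)! circular arrangements.
So 2 × (6)! = 2 × 720 = 1440.

1440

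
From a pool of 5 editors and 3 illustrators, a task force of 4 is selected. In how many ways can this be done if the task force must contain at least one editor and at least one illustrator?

65

Total 4-person selections from all 8: C(8,4) = 70.
Selections missing a whole group: no editors → C(3,4) = 0; no illustrators → C(5,4) = 5.
Both groups omitted at once is impossible, so 70 − 5 = 65.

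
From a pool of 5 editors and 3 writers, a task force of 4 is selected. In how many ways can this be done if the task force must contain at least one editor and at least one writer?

65

With no constraint there are C(8,4) = 70 possible selections.
Subtract selections that omit an entire group: no editors → C(3,4) = 0; no writers → C(5,4) = 5.
Both groups omitted at once is impossible, so 70 − 5 = 65.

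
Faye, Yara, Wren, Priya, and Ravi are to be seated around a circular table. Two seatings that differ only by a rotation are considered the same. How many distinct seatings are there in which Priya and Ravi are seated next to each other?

12

Glue Priya and Ravi into a block (2 internal orders). Seating 4 units around a circle gives (3)! arrangements.
So 2 × (3)! = 2 × 6 = 12.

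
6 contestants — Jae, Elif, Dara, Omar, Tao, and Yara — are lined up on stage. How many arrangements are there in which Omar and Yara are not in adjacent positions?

There are 6! = 720 arrangements in all. If Omar and Yara are adjacent, merging them into one block gives 2·(5)! = 240 arrangements.
So 720 − 240 = 480 arrangements keep them apart.

480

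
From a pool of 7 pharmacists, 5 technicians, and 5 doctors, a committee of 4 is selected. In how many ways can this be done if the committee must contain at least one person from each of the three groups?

1225

Total 4-person selections from all 17: C(17,4) = 2380.
Selections missing a whole group: no pharmacists → C(10,4) = 210; no technicians → C(12,4) = 495; no doctors → C(12,4) = 495.
Add back selections omitting two groups (i.e. drawn from a single group): C(7,4) + C(5,4) + C(5,4) = 45.
By inclusion–exclusion: 2380 − 1200 + 45 = 1225.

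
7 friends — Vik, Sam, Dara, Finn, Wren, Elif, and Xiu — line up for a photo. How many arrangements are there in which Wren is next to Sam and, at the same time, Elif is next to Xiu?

Treat {Wren,Sam} as one block (2 orders) and {Elif,Xiu} as another (2 orders).
That leaves 5 units to arrange: 2 × 2 × 5! = 4 × 120 = 480.

480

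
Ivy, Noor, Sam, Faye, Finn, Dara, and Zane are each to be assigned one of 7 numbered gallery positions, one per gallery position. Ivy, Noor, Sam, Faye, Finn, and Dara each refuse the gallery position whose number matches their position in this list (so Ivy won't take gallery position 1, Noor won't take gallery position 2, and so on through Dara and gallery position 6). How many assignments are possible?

Let Aᵢ (for 1 ≤ i ≤ 6) be the placements that put person i in their forbidden gallery position. Any j of these fix j positions, leaving (7−j)! ways to fill the rest, and there are C(6,j) ways to pick which j.
By inclusion–exclusion, the number of valid placements is Σ_{j=0}^{6} (−1)^j C(6,j)·(7−j)!.
Computing: 5040 − 4320 + 1800 − 480 + 90 − 12 + 1 = 2119.

2119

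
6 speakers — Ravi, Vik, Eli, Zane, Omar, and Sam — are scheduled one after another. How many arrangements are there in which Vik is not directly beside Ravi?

480

There are 6! = 720 arrangements in all. If Vik and Ravi are adjacent, merging them into one block gives 2·(5)! = 240 arrangements.
Complementary counting: 720 − 240 = 480.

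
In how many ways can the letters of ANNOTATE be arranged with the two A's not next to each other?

3780

There are 8!/(2!·2!·2!) = 5040 arrangements of ANNOTATE in total.
Arrangements with the A's together: treat AA as one letter, giving (7)!/(2!·2!) = 1260.
Subtracting, 5040 − 1260 = 3780 arrangements keep the A's apart.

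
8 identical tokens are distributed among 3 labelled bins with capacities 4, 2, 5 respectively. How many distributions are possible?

9

Ignoring the caps, the number of non-negative solutions to x_1+…+x_3 = 8 is C(10,2) = 45.
Subtract solutions that violate a single cap (substitute x_i' = x_i − (cap_i+1)): x_1 ≥ 5 gives C(5,2) = 10; x_2 ≥ 3 gives C(7,2) = 21; x_3 ≥ 6 gives C(4,2) = 6. Together 37.
Add back pairs where two caps are both exceeded: 1 + 0 + 0 = 1.
By inclusion–exclusion the count is 45 − 37 + 1 = 9.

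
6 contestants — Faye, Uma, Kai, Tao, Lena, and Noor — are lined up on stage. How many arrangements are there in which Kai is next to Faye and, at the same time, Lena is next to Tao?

Treat {Kai,Faye} as one block (2 orders) and {Lena,Tao} as another (2 orders).
That leaves 4 units to arrange: 2 × 2 × 4! = 4 × 24 = 96.

96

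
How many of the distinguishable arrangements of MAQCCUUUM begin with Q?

Fix Q in the first position and arrange the remaining 8 letters.
Those 8 letters have C appearing twice, M appearing twice, and U appearing 3 times, giving (8)!/(3!·2!·2!) = 1680.

1680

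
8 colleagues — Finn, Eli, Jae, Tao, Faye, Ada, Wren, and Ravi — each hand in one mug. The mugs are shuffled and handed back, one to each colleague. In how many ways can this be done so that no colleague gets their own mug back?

14833

This is the derangement count D_8: permutations of 8 items with no fixed point.
By inclusion–exclusion this is Σ_{j=0}^{8} (−1)^j C(8,j)·(8−j)!.
Computing: 40320 − 40320 + 20160 − 6720 + 1680 − 336 + 56 − 8 + 1 = 14833.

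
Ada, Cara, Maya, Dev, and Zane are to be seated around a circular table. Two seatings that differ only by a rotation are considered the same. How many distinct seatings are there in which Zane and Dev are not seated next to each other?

All circular seatings of 5 people number (4)! = 24.
Seatings with Zane beside Dev: treat them as a block with 2 internal orders, giving 2 × (3)! = 12.
Subtracting, 24 − 12 = 12.

12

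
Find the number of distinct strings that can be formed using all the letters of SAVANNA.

SAVANNA has 7 letters with A appearing 3 times and N appearing twice.
Dividing 7! = 5040 by 3!·2! = 12 for the repeated letters gives 420.

420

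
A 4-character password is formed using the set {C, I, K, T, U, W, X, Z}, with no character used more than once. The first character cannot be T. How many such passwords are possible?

The first character has 8−1 = 7 choices (anything except T).
The remaining 3 characters are filled from the other 7 symbols without repetition: 7 × 6 × 5 = 210.
Total: 7 × 210 = 1470.

1470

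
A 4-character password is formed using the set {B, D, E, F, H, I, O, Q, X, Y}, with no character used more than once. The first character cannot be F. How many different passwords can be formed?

4536

The first character has 10−1 = 9 choices (anything except F).
The remaining 3 characters are filled from the other 9 symbols without repetition: 9 × 8 × 7 = 504.
Total: 9 × 504 = 4536.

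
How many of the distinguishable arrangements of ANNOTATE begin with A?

Fix A in the first position and arrange the remaining 7 letters.
Those 7 letters have N appearing twice and T appearing twice, giving (7)!/(2!·2!) = 1260.

1260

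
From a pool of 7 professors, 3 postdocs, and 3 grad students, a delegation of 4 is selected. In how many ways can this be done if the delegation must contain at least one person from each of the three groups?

With no constraint there are C(13,4) = 715 possible selections.
Subtract selections that omit an entire group: no professors → C(6,4) = 15; no postdocs → C(10,4) = 210; no grad students → C(10,4) = 210.
Add back selections omitting two groups (i.e. drawn from a single group): C(7,4) + C(3,4) + C(3,4) = 35.
By inclusion–exclusion: 715 − 435 + 35 = 315.

315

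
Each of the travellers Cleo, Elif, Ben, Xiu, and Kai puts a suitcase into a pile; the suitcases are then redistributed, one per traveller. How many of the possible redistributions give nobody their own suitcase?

44

Let Aᵢ be the assignments in which traveller i gets their own suitcase. We want the size of the complement of A₁∪…∪A_5.
By inclusion–exclusion this is Σ_{j=0}^{5} (−1)^j C(5,j)·(5−j)!.
Computing: 120 − 120 + 60 − 20 + 5 − 1 = 44.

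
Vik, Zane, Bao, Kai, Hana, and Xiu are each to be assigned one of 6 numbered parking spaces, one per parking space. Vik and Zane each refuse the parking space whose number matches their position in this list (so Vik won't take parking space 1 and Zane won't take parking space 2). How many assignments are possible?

Let Aᵢ (for i ∈ {1, 2}) be the placements that put person i in their forbidden parking space. Any j of these fix j positions, leaving (6−j)! ways to fill the rest, and there are C(2,j) ways to pick which j.
By inclusion–exclusion, the number of valid placements is Σ_{j=0}^{2} (−1)^j C(2,j)·(6−j)!.
Computing: 720 − 240 + 24 = 504.

504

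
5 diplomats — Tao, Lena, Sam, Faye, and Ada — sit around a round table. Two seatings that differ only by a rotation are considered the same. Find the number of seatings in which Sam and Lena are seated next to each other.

12

Glue Sam and Lena into a block (2 internal orders). Seating 4 units around a circle gives (3)! arrangements.
So 2 × (3)! = 2 × 6 = 12.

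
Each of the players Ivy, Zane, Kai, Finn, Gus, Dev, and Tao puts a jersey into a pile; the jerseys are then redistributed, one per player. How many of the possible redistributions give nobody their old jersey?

Let Aᵢ be the assignments in which player i gets their old jersey. We want the size of the complement of A₁∪…∪A_7.
By inclusion–exclusion this is Σ_{j=0}^{7} (−1)^j C(7,j)·(7−j)!.
Computing: 5040 − 5040 + 2520 − 840 + 210 − 42 + 7 − 1 = 1854.

1854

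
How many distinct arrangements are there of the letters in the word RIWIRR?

Letter multiplicities in RIWIRR: I×2, R×3, W×1.
Dividing 6! = 720 by 3!·2! = 12 for the repeated letters gives 60.

60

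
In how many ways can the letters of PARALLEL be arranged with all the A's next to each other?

Treat the 2 copies of A as a single block. The multiset to arrange is then {AA, E, L, L, L, P, R}, 7 items in all.
That gives (7)!/(3!) = 840 arrangements.

840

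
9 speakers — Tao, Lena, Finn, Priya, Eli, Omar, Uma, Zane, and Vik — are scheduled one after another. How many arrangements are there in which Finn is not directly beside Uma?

Of the 9! = 362880 arrangements, those with Finn and Uma adjacent number 2 × 8! = 80640 (treat the pair as a block with 2 internal orders).
Complementary counting: 362880 − 80640 = 282240.

282240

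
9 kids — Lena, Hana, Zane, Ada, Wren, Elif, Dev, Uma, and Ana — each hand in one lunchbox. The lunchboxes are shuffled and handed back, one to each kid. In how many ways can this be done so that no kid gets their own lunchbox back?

Let Aᵢ be the assignments in which kid i gets their own lunchbox. We want the size of the complement of A₁∪…∪A_9.
By inclusion–exclusion this is Σ_{j=0}^{9} (−1)^j C(9,j)·(9−j)!.
Computing: 362880 − 362880 + 181440 − 60480 + 15120 − 3024 + 504 − 72 + 9 − 1 = 133496.

133496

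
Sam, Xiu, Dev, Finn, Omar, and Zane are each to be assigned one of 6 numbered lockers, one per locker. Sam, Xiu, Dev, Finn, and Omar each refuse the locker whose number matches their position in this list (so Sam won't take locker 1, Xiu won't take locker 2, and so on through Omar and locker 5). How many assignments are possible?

Let Aᵢ (for 1 ≤ i ≤ 5) be the placements that put person i in their forbidden locker. Any j of these fix j positions, leaving (6−j)! ways to fill the rest, and there are C(5,j) ways to pick which j.
By inclusion–exclusion, the number of valid placements is Σ_{j=0}^{5} (−1)^j C(5,j)·(6−j)!.
Computing: 720 − 600 + 240 − 60 + 10 − 1 = 309.

309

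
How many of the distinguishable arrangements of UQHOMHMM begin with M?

Fix M in the first position and arrange the remaining 7 letters.
Those 7 letters have H appearing twice and M appearing twice, giving (7)!/(2!·2!) = 1260.

1260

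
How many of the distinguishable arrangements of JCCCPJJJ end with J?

140

Fix J in the last position and arrange the remaining 7 letters.
Those 7 letters have C appearing 3 times and J appearing 3 times, giving (7)!/(3!·3!) = 140.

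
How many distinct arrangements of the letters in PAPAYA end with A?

30

Fix A in the last position and arrange the remaining 5 letters.
Those 5 letters have A appearing twice and P appearing twice, giving (5)!/(2!·2!) = 30.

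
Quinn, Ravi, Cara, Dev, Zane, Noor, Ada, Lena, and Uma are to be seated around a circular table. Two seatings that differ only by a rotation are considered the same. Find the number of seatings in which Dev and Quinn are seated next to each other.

10080

Glue Dev and Quinn into a block (2 internal orders). Seating 8 units around a circle gives (7)! arrangements.
So 2 × (7)! = 2 × 5040 = 10080.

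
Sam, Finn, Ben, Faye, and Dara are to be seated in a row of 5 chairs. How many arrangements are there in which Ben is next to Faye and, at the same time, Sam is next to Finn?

Treat {Ben,Faye} as one block (2 orders) and {Sam,Finn} as another (2 orders).
That leaves 3 units to arrange: 2 × 2 × 3! = 4 × 6 = 24.

24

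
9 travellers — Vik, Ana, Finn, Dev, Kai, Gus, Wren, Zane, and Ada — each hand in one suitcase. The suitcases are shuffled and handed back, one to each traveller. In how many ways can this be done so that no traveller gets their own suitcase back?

This is the derangement count D_9: permutations of 9 items with no fixed point.
By inclusion–exclusion this is Σ_{j=0}^{9} (−1)^j C(9,j)·(9−j)!.
Computing: 362880 − 362880 + 181440 − 60480 + 15120 − 3024 + 504 − 72 + 9 − 1 = 133496.

133496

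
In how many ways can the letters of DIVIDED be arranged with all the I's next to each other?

Treat the 2 copies of I as a single block. The multiset to arrange is then {II, D, D, D, E, V}, 6 items in all.
That gives (6)!/(3!) = 120 arrangements.

120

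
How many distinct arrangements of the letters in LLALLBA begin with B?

With the first slot taken by B, it remains to arrange the other 6 letters (LLALLA).
Those 6 letters have A appearing twice and L appearing 4 times, giving (6)!/(4!·2!) = 15.

15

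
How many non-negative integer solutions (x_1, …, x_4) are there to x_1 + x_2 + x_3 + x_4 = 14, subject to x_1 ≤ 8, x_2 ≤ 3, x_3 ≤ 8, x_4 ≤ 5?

Without the upper bounds there are C(17,3) = 680 ways to split 14 among 4 variables.
Subtract solutions that violate a single cap (substitute x_i' = x_i − (cap_i+1)): x_1 ≥ 9 gives C(8,3) = 56; x_2 ≥ 4 gives C(13,3) = 286; x_3 ≥ 9 gives C(8,3) = 56; x_4 ≥ 6 gives C(11,3) = 165. Together 563.
Add back pairs where two caps are both exceeded: 4 + 0 + 0 + 4 + 35 + 0 = 43.
By inclusion–exclusion the count is 680 − 563 + 43 = 160.

160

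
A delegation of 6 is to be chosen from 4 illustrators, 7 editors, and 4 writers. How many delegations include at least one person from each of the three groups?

4060

Unrestricted: C(15,6) = 5005 ways to pick any 6 of the 15.
Subtract selections that omit an entire group: no illustrators → C(11,6) = 462; no editors → C(8,6) = 28; no writers → C(11,6) = 462.
Add back selections omitting two groups (i.e. drawn from a single group): C(4,6) + C(7,6) + C(4,6) = 7.
By inclusion–exclusion: 5005 − 952 + 7 = 4060.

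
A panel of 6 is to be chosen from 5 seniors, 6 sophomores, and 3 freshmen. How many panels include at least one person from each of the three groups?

Unrestricted: C(14,6) = 3003 ways to pick any 6 of the 14.
Subtract selections that omit an entire group: no seniors → C(9,6) = 84; no sophomores → C(8,6) = 28; no freshmen → C(11,6) = 462.
Add back selections omitting two groups (i.e. drawn from a single group): C(5,6) + C(6,6) + C(3,6) = 1.
By inclusion–exclusion: 3003 − 574 + 1 = 2430.

2430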